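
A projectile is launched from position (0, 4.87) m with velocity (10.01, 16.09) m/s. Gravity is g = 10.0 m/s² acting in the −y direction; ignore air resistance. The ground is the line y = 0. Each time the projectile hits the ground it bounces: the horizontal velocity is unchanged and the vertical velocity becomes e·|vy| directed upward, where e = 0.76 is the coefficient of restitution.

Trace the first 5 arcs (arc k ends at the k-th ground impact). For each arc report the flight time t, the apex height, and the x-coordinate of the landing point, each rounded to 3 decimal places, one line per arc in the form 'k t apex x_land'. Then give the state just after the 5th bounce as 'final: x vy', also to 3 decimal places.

1 3.497 17.814 35.001
2 2.869 10.290 63.720
3 2.181 5.943 85.547
4 1.657 3.433 102.135
5 1.259 1.983 114.743
final: 114.743 4.786

Arc 1: start y=4.870, vy=16.090 → t=3.497, apex=17.814, x_land=35.001, impact vy=-18.876
  bounce: vy ← 0.76·18.876 = 14.345
Arc 2: start y=0.000, vy=14.345 → t=2.869, apex=10.290, x_land=63.720, impact vy=-14.345
  bounce: vy ← 0.76·14.345 = 10.903
Arc 3: start y=0.000, vy=10.903 → t=2.181, apex=5.943, x_land=85.547, impact vy=-10.903
  bounce: vy ← 0.76·10.903 = 8.286
Arc 4: start y=0.000, vy=8.286 → t=1.657, apex=3.433, x_land=102.135, impact vy=-8.286
  bounce: vy ← 0.76·8.286 = 6.297
Arc 5: start y=0.000, vy=6.297 → t=1.259, apex=1.983, x_land=114.743, impact vy=-6.297
  bounce: vy ← 0.76·6.297 = 4.786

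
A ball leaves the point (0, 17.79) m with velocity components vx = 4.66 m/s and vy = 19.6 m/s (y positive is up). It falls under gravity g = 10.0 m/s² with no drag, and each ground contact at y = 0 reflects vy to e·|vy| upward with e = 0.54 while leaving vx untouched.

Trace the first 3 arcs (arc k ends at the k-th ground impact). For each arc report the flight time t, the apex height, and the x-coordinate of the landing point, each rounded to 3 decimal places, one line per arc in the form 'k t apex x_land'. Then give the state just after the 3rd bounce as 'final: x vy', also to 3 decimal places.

Arc 1: start y=17.790, vy=19.600 → t=4.680, apex=36.998, x_land=21.810, impact vy=-27.202
  bounce: vy ← 0.54·27.202 = 14.689
Arc 2: start y=0.000, vy=14.689 → t=2.938, apex=10.789, x_land=35.500, impact vy=-14.689
  bounce: vy ← 0.54·14.689 = 7.932
Arc 3: start y=0.000, vy=7.932 → t=1.586, apex=3.146, x_land=42.893, impact vy=-7.932
  bounce: vy ← 0.54·7.932 = 4.283

1 4.680 36.998 21.810
2 2.938 10.789 35.500
3 1.586 3.146 42.893
final: 42.893 4.283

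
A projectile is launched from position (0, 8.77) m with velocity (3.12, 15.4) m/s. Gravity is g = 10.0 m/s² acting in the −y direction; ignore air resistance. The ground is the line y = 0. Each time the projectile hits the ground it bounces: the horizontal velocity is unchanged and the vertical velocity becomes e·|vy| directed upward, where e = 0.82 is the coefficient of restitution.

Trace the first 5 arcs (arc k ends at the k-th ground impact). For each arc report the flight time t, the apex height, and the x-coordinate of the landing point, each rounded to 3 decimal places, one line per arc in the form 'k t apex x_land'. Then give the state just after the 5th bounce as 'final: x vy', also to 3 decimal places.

Arc 1: start y=8.770, vy=15.400 → t=3.571, apex=20.628, x_land=11.142, impact vy=-20.312
  bounce: vy ← 0.82·20.312 = 16.655
Arc 2: start y=0.000, vy=16.655 → t=3.331, apex=13.870, x_land=21.535, impact vy=-16.655
  bounce: vy ← 0.82·16.655 = 13.658
Arc 3: start y=0.000, vy=13.658 → t=2.732, apex=9.326, x_land=30.057, impact vy=-13.658
  bounce: vy ← 0.82·13.658 = 11.199
Arc 4: start y=0.000, vy=11.199 → t=2.240, apex=6.271, x_land=37.046, impact vy=-11.199
  bounce: vy ← 0.82·11.199 = 9.183
Arc 5: start y=0.000, vy=9.183 → t=1.837, apex=4.217, x_land=42.776, impact vy=-9.183
  bounce: vy ← 0.82·9.183 = 7.530

1 3.571 20.628 11.142
2 3.331 13.870 21.535
3 2.732 9.326 30.057
4 2.240 6.271 37.046
5 1.837 4.217 42.776
final: 42.776 7.530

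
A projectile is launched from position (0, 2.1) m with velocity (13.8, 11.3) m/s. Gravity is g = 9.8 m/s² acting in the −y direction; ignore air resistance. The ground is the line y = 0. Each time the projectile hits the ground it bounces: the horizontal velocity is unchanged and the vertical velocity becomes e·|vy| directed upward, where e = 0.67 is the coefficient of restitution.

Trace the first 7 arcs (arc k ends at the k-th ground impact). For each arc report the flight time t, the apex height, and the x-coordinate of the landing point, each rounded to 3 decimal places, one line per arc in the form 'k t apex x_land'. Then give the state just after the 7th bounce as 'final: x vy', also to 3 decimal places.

1 2.479 8.615 34.210
2 1.777 3.867 58.730
3 1.190 1.736 75.157
4 0.798 0.779 86.164
5 0.534 0.350 93.539
6 0.358 0.157 98.480
7 0.240 0.070 101.790
final: 101.790 0.788

Arc 1: start y=2.100, vy=11.300 → t=2.479, apex=8.615, x_land=34.210, impact vy=-12.994
  bounce: vy ← 0.67·12.994 = 8.706
Arc 2: start y=0.000, vy=8.706 → t=1.777, apex=3.867, x_land=58.730, impact vy=-8.706
  bounce: vy ← 0.67·8.706 = 5.833
Arc 3: start y=0.000, vy=5.833 → t=1.190, apex=1.736, x_land=75.157, impact vy=-5.833
  bounce: vy ← 0.67·5.833 = 3.908
Arc 4: start y=0.000, vy=3.908 → t=0.798, apex=0.779, x_land=86.164, impact vy=-3.908
  bounce: vy ← 0.67·3.908 = 2.618
Arc 5: start y=0.000, vy=2.618 → t=0.534, apex=0.350, x_land=93.539, impact vy=-2.618
  bounce: vy ← 0.67·2.618 = 1.754
Arc 6: start y=0.000, vy=1.754 → t=0.358, apex=0.157, x_land=98.480, impact vy=-1.754
  bounce: vy ← 0.67·1.754 = 1.175
Arc 7: start y=0.000, vy=1.175 → t=0.240, apex=0.070, x_land=101.790, impact vy=-1.175
  bounce: vy ← 0.67·1.175 = 0.788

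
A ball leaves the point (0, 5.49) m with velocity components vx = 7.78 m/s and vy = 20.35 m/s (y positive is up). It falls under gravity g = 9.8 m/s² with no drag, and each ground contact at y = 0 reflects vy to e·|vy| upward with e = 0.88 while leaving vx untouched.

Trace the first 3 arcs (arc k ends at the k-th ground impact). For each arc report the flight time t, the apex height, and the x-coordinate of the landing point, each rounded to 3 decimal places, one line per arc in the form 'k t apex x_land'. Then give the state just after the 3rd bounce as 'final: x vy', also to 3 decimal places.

Arc 1: start y=5.490, vy=20.350 → t=4.407, apex=26.619, x_land=34.289, impact vy=-22.841
  bounce: vy ← 0.88·22.841 = 20.100
Arc 2: start y=0.000, vy=20.100 → t=4.102, apex=20.614, x_land=66.203, impact vy=-20.100
  bounce: vy ← 0.88·20.100 = 17.688
Arc 3: start y=0.000, vy=17.688 → t=3.610, apex=15.963, x_land=94.288, impact vy=-17.688
  bounce: vy ← 0.88·17.688 = 15.566

1 4.407 26.619 34.289
2 4.102 20.614 66.203
3 3.610 15.963 94.288
final: 94.288 15.566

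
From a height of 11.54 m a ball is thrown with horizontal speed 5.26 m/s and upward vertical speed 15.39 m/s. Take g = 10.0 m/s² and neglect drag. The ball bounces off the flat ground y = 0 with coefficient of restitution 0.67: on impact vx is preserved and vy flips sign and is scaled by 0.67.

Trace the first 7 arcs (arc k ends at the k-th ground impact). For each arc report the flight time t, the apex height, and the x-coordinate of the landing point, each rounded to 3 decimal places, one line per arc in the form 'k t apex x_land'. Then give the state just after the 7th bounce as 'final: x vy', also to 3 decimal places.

1 3.702 23.383 19.470
2 2.898 10.496 34.712
3 1.942 4.712 44.925
4 1.301 2.115 51.767
5 0.872 0.949 56.351
6 0.584 0.426 59.423
7 0.391 0.191 61.481
final: 61.481 1.311

Arc 1: start y=11.540, vy=15.390 → t=3.702, apex=23.383, x_land=19.470, impact vy=-21.625
  bounce: vy ← 0.67·21.625 = 14.489
Arc 2: start y=0.000, vy=14.489 → t=2.898, apex=10.496, x_land=34.712, impact vy=-14.489
  bounce: vy ← 0.67·14.489 = 9.708
Arc 3: start y=0.000, vy=9.708 → t=1.942, apex=4.712, x_land=44.925, impact vy=-9.708
  bounce: vy ← 0.67·9.708 = 6.504
Arc 4: start y=0.000, vy=6.504 → t=1.301, apex=2.115, x_land=51.767, impact vy=-6.504
  bounce: vy ← 0.67·6.504 = 4.358
Arc 5: start y=0.000, vy=4.358 → t=0.872, apex=0.949, x_land=56.351, impact vy=-4.358
  bounce: vy ← 0.67·4.358 = 2.920
Arc 6: start y=0.000, vy=2.920 → t=0.584, apex=0.426, x_land=59.423, impact vy=-2.920
  bounce: vy ← 0.67·2.920 = 1.956
Arc 7: start y=0.000, vy=1.956 → t=0.391, apex=0.191, x_land=61.481, impact vy=-1.956
  bounce: vy ← 0.67·1.956 = 1.311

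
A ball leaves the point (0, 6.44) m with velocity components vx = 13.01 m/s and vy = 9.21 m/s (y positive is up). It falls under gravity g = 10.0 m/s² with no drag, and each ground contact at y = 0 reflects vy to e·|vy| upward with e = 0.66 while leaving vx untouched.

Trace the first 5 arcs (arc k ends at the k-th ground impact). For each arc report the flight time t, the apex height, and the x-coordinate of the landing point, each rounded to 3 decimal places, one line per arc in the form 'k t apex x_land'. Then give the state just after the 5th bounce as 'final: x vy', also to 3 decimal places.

Arc 1: start y=6.440, vy=9.210 → t=2.383, apex=10.681, x_land=30.997, impact vy=-14.616
  bounce: vy ← 0.66·14.616 = 9.646
Arc 2: start y=0.000, vy=9.646 → t=1.929, apex=4.653, x_land=56.098, impact vy=-9.646
  bounce: vy ← 0.66·9.646 = 6.367
Arc 3: start y=0.000, vy=6.367 → t=1.273, apex=2.027, x_land=72.664, impact vy=-6.367
  bounce: vy ← 0.66·6.367 = 4.202
Arc 4: start y=0.000, vy=4.202 → t=0.840, apex=0.883, x_land=83.597, impact vy=-4.202
  bounce: vy ← 0.66·4.202 = 2.773
Arc 5: start y=0.000, vy=2.773 → t=0.555, apex=0.385, x_land=90.814, impact vy=-2.773
  bounce: vy ← 0.66·2.773 = 1.830

1 2.383 10.681 30.997
2 1.929 4.653 56.098
3 1.273 2.027 72.664
4 0.840 0.883 83.597
5 0.555 0.385 90.814
final: 90.814 1.830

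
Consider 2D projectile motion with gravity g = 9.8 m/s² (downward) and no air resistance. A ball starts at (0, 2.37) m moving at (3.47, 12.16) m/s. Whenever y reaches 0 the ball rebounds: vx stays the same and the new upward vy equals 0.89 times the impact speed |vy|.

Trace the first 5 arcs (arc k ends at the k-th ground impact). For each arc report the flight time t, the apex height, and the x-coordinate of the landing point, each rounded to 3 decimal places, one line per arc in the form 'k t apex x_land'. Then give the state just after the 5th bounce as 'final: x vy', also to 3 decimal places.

Arc 1: start y=2.370, vy=12.160 → t=2.663, apex=9.914, x_land=9.241, impact vy=-13.940
  bounce: vy ← 0.89·13.940 = 12.406
Arc 2: start y=0.000, vy=12.406 → t=2.532, apex=7.853, x_land=18.027, impact vy=-12.406
  bounce: vy ← 0.89·12.406 = 11.042
Arc 3: start y=0.000, vy=11.042 → t=2.253, apex=6.220, x_land=25.847, impact vy=-11.042
  bounce: vy ← 0.89·11.042 = 9.827
Arc 4: start y=0.000, vy=9.827 → t=2.006, apex=4.927, x_land=32.806, impact vy=-9.827
  bounce: vy ← 0.89·9.827 = 8.746
Arc 5: start y=0.000, vy=8.746 → t=1.785, apex=3.903, x_land=38.999, impact vy=-8.746
  bounce: vy ← 0.89·8.746 = 7.784

1 2.663 9.914 9.241
2 2.532 7.853 18.027
3 2.253 6.220 25.847
4 2.006 4.927 32.806
5 1.785 3.903 38.999
final: 38.999 7.784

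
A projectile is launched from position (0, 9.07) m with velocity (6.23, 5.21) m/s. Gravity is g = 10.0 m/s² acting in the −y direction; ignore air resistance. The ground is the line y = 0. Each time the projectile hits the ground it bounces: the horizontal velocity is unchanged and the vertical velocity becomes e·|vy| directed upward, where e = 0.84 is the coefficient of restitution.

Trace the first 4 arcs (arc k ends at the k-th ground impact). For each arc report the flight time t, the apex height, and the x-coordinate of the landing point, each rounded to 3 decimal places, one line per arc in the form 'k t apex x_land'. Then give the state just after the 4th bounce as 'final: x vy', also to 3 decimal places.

Arc 1: start y=9.070, vy=5.210 → t=1.965, apex=10.427, x_land=12.243, impact vy=-14.441
  bounce: vy ← 0.84·14.441 = 12.130
Arc 2: start y=0.000, vy=12.130 → t=2.426, apex=7.357, x_land=27.357, impact vy=-12.130
  bounce: vy ← 0.84·12.130 = 10.190
Arc 3: start y=0.000, vy=10.190 → t=2.038, apex=5.191, x_land=40.053, impact vy=-10.190
  bounce: vy ← 0.84·10.190 = 8.559
Arc 4: start y=0.000, vy=8.559 → t=1.712, apex=3.663, x_land=50.718, impact vy=-8.559
  bounce: vy ← 0.84·8.559 = 7.190

1 1.965 10.427 12.243
2 2.426 7.357 27.357
3 2.038 5.191 40.053
4 1.712 3.663 50.718
final: 50.718 7.190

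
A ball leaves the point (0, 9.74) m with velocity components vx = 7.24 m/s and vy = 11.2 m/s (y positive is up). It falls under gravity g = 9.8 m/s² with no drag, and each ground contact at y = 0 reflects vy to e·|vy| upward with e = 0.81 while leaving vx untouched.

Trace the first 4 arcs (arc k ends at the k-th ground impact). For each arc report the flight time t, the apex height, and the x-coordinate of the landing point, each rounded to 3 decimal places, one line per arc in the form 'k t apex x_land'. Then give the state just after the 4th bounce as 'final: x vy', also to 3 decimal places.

Arc 1: start y=9.740, vy=11.200 → t=2.958, apex=16.140, x_land=21.414, impact vy=-17.786
  bounce: vy ← 0.81·17.786 = 14.407
Arc 2: start y=0.000, vy=14.407 → t=2.940, apex=10.589, x_land=42.701, impact vy=-14.407
  bounce: vy ← 0.81·14.407 = 11.669
Arc 3: start y=0.000, vy=11.669 → t=2.382, apex=6.948, x_land=59.943, impact vy=-11.669
  bounce: vy ← 0.81·11.669 = 9.452
Arc 4: start y=0.000, vy=9.452 → t=1.929, apex=4.558, x_land=73.909, impact vy=-9.452
  bounce: vy ← 0.81·9.452 = 7.656

1 2.958 16.140 21.414
2 2.940 10.589 42.701
3 2.382 6.948 59.943
4 1.929 4.558 73.909
final: 73.909 7.656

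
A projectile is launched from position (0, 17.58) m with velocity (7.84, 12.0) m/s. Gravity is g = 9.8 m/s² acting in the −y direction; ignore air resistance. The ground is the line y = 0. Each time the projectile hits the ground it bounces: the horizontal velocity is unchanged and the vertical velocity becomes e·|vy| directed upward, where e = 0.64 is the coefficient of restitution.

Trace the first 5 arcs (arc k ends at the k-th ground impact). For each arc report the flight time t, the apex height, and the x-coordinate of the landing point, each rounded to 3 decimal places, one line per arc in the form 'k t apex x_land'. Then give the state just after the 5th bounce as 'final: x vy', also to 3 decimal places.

Arc 1: start y=17.580, vy=12.000 → t=3.480, apex=24.927, x_land=27.283, impact vy=-22.104
  bounce: vy ← 0.64·22.104 = 14.146
Arc 2: start y=0.000, vy=14.146 → t=2.887, apex=10.210, x_land=49.917, impact vy=-14.146
  bounce: vy ← 0.64·14.146 = 9.054
Arc 3: start y=0.000, vy=9.054 → t=1.848, apex=4.182, x_land=64.403, impact vy=-9.054
  bounce: vy ← 0.64·9.054 = 5.794
Arc 4: start y=0.000, vy=5.794 → t=1.183, apex=1.713, x_land=73.674, impact vy=-5.794
  bounce: vy ← 0.64·5.794 = 3.708
Arc 5: start y=0.000, vy=3.708 → t=0.757, apex=0.702, x_land=79.607, impact vy=-3.708
  bounce: vy ← 0.64·3.708 = 2.373

1 3.480 24.927 27.283
2 2.887 10.210 49.917
3 1.848 4.182 64.403
4 1.183 1.713 73.674
5 0.757 0.702 79.607
final: 79.607 2.373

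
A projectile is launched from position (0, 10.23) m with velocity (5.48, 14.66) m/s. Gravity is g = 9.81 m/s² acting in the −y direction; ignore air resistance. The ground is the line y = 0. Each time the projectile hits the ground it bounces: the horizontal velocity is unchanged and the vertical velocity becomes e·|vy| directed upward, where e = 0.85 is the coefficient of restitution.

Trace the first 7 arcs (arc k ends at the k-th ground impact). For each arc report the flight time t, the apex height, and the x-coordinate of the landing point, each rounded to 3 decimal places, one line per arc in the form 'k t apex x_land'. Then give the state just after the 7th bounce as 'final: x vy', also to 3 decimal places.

1 3.573 21.184 19.578
2 3.533 15.305 38.938
3 3.003 11.058 55.394
4 2.553 7.989 69.382
5 2.170 5.772 81.272
6 1.844 4.171 91.378
7 1.568 3.013 99.968
final: 99.968 6.536

Arc 1: start y=10.230, vy=14.660 → t=3.573, apex=21.184, x_land=19.578, impact vy=-20.387
  bounce: vy ← 0.85·20.387 = 17.329
Arc 2: start y=0.000, vy=17.329 → t=3.533, apex=15.305, x_land=38.938, impact vy=-17.329
  bounce: vy ← 0.85·17.329 = 14.730
Arc 3: start y=0.000, vy=14.730 → t=3.003, apex=11.058, x_land=55.394, impact vy=-14.730
  bounce: vy ← 0.85·14.730 = 12.520
Arc 4: start y=0.000, vy=12.520 → t=2.553, apex=7.989, x_land=69.382, impact vy=-12.520
  bounce: vy ← 0.85·12.520 = 10.642
Arc 5: start y=0.000, vy=10.642 → t=2.170, apex=5.772, x_land=81.272, impact vy=-10.642
  bounce: vy ← 0.85·10.642 = 9.046
Arc 6: start y=0.000, vy=9.046 → t=1.844, apex=4.171, x_land=91.378, impact vy=-9.046
  bounce: vy ← 0.85·9.046 = 7.689
Arc 7: start y=0.000, vy=7.689 → t=1.568, apex=3.013, x_land=99.968, impact vy=-7.689
  bounce: vy ← 0.85·7.689 = 6.536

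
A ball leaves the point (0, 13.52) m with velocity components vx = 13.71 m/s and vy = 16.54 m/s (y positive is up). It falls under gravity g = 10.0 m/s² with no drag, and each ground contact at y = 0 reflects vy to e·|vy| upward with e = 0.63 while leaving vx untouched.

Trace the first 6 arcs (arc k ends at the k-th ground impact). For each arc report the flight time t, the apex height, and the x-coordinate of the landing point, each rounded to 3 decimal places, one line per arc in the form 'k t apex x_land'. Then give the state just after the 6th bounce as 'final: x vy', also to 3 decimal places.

Arc 1: start y=13.520, vy=16.540 → t=3.986, apex=27.199, x_land=54.652, impact vy=-23.323
  bounce: vy ← 0.63·23.323 = 14.694
Arc 2: start y=0.000, vy=14.694 → t=2.939, apex=10.795, x_land=94.942, impact vy=-14.694
  bounce: vy ← 0.63·14.694 = 9.257
Arc 3: start y=0.000, vy=9.257 → t=1.851, apex=4.285, x_land=120.325, impact vy=-9.257
  bounce: vy ← 0.63·9.257 = 5.832
Arc 4: start y=0.000, vy=5.832 → t=1.166, apex=1.701, x_land=136.316, impact vy=-5.832
  bounce: vy ← 0.63·5.832 = 3.674
Arc 5: start y=0.000, vy=3.674 → t=0.735, apex=0.675, x_land=146.390, impact vy=-3.674
  bounce: vy ← 0.63·3.674 = 2.315
Arc 6: start y=0.000, vy=2.315 → t=0.463, apex=0.268, x_land=152.737, impact vy=-2.315
  bounce: vy ← 0.63·2.315 = 1.458

1 3.986 27.199 54.652
2 2.939 10.795 94.942
3 1.851 4.285 120.325
4 1.166 1.701 136.316
5 0.735 0.675 146.390
6 0.463 0.268 152.737
final: 152.737 1.458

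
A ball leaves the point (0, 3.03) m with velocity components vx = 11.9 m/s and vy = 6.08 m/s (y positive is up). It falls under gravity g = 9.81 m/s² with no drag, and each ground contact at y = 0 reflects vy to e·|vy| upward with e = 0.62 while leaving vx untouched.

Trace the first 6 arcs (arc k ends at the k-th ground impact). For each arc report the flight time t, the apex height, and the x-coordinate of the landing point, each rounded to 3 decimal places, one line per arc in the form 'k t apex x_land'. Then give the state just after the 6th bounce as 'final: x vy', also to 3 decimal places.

1 1.621 4.914 19.286
2 1.241 1.889 34.056
3 0.770 0.726 43.213
4 0.477 0.279 48.891
5 0.296 0.107 52.411
6 0.183 0.041 54.593
final: 54.593 0.558

Arc 1: start y=3.030, vy=6.080 → t=1.621, apex=4.914, x_land=19.286, impact vy=-9.819
  bounce: vy ← 0.62·9.819 = 6.088
Arc 2: start y=0.000, vy=6.088 → t=1.241, apex=1.889, x_land=34.056, impact vy=-6.088
  bounce: vy ← 0.62·6.088 = 3.774
Arc 3: start y=0.000, vy=3.774 → t=0.770, apex=0.726, x_land=43.213, impact vy=-3.774
  bounce: vy ← 0.62·3.774 = 2.340
Arc 4: start y=0.000, vy=2.340 → t=0.477, apex=0.279, x_land=48.891, impact vy=-2.340
  bounce: vy ← 0.62·2.340 = 1.451
Arc 5: start y=0.000, vy=1.451 → t=0.296, apex=0.107, x_land=52.411, impact vy=-1.451
  bounce: vy ← 0.62·1.451 = 0.900
Arc 6: start y=0.000, vy=0.900 → t=0.183, apex=0.041, x_land=54.593, impact vy=-0.900
  bounce: vy ← 0.62·0.900 = 0.558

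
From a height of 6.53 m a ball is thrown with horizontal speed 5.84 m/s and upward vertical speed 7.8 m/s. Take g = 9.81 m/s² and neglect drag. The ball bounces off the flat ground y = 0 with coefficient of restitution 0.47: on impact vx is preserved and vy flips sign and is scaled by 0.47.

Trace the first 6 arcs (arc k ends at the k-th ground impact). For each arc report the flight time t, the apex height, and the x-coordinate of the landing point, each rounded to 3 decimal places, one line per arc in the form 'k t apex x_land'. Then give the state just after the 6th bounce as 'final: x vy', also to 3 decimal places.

1 2.196 9.631 12.827
2 1.317 2.127 20.519
3 0.619 0.470 24.134
4 0.291 0.104 25.834
5 0.137 0.023 26.632
6 0.064 0.005 27.008
final: 27.008 0.148

Arc 1: start y=6.530, vy=7.800 → t=2.196, apex=9.631, x_land=12.827, impact vy=-13.746
  bounce: vy ← 0.47·13.746 = 6.461
Arc 2: start y=0.000, vy=6.461 → t=1.317, apex=2.127, x_land=20.519, impact vy=-6.461
  bounce: vy ← 0.47·6.461 = 3.037
Arc 3: start y=0.000, vy=3.037 → t=0.619, apex=0.470, x_land=24.134, impact vy=-3.037
  bounce: vy ← 0.47·3.037 = 1.427
Arc 4: start y=0.000, vy=1.427 → t=0.291, apex=0.104, x_land=25.834, impact vy=-1.427
  bounce: vy ← 0.47·1.427 = 0.671
Arc 5: start y=0.000, vy=0.671 → t=0.137, apex=0.023, x_land=26.632, impact vy=-0.671
  bounce: vy ← 0.47·0.671 = 0.315
Arc 6: start y=0.000, vy=0.315 → t=0.064, apex=0.005, x_land=27.008, impact vy=-0.315
  bounce: vy ← 0.47·0.315 = 0.148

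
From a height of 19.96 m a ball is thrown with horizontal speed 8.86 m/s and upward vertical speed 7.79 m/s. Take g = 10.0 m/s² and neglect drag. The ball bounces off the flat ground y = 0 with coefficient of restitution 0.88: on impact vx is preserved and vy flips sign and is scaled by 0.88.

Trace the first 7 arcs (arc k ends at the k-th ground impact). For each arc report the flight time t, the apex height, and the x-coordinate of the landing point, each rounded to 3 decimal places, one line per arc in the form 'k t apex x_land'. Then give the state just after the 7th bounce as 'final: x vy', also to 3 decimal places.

1 2.923 22.994 25.902
2 3.774 17.807 59.342
3 3.321 13.790 88.770
4 2.923 10.679 114.666
5 2.572 8.270 137.455
6 2.263 6.404 157.509
7 1.992 4.959 175.156
final: 175.156 8.764

Arc 1: start y=19.960, vy=7.790 → t=2.923, apex=22.994, x_land=25.902, impact vy=-21.445
  bounce: vy ← 0.88·21.445 = 18.872
Arc 2: start y=0.000, vy=18.872 → t=3.774, apex=17.807, x_land=59.342, impact vy=-18.872
  bounce: vy ← 0.88·18.872 = 16.607
Arc 3: start y=0.000, vy=16.607 → t=3.321, apex=13.790, x_land=88.770, impact vy=-16.607
  bounce: vy ← 0.88·16.607 = 14.614
Arc 4: start y=0.000, vy=14.614 → t=2.923, apex=10.679, x_land=114.666, impact vy=-14.614
  bounce: vy ← 0.88·14.614 = 12.860
Arc 5: start y=0.000, vy=12.860 → t=2.572, apex=8.270, x_land=137.455, impact vy=-12.860
  bounce: vy ← 0.88·12.860 = 11.317
Arc 6: start y=0.000, vy=11.317 → t=2.263, apex=6.404, x_land=157.509, impact vy=-11.317
  bounce: vy ← 0.88·11.317 = 9.959
Arc 7: start y=0.000, vy=9.959 → t=1.992, apex=4.959, x_land=175.156, impact vy=-9.959
  bounce: vy ← 0.88·9.959 = 8.764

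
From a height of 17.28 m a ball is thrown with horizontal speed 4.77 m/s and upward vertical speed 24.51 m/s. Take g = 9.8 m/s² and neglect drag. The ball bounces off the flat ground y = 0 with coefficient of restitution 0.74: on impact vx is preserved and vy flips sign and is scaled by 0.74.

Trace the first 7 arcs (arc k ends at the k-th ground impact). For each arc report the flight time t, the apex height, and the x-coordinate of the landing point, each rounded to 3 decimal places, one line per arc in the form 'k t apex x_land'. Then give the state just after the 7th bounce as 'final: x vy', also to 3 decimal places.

Arc 1: start y=17.280, vy=24.510 → t=5.629, apex=47.930, x_land=26.848, impact vy=-30.650
  bounce: vy ← 0.74·30.650 = 22.681
Arc 2: start y=0.000, vy=22.681 → t=4.629, apex=26.246, x_land=48.928, impact vy=-22.681
  bounce: vy ← 0.74·22.681 = 16.784
Arc 3: start y=0.000, vy=16.784 → t=3.425, apex=14.373, x_land=65.266, impact vy=-16.784
  bounce: vy ← 0.74·16.784 = 12.420
Arc 4: start y=0.000, vy=12.420 → t=2.535, apex=7.870, x_land=77.357, impact vy=-12.420
  bounce: vy ← 0.74·12.420 = 9.191
Arc 5: start y=0.000, vy=9.191 → t=1.876, apex=4.310, x_land=86.304, impact vy=-9.191
  bounce: vy ← 0.74·9.191 = 6.801
Arc 6: start y=0.000, vy=6.801 → t=1.388, apex=2.360, x_land=92.925, impact vy=-6.801
  bounce: vy ← 0.74·6.801 = 5.033
Arc 7: start y=0.000, vy=5.033 → t=1.027, apex=1.292, x_land=97.824, impact vy=-5.033
  bounce: vy ← 0.74·5.033 = 3.724

1 5.629 47.930 26.848
2 4.629 26.246 48.928
3 3.425 14.373 65.266
4 2.535 7.870 77.357
5 1.876 4.310 86.304
6 1.388 2.360 92.925
7 1.027 1.292 97.824
final: 97.824 3.724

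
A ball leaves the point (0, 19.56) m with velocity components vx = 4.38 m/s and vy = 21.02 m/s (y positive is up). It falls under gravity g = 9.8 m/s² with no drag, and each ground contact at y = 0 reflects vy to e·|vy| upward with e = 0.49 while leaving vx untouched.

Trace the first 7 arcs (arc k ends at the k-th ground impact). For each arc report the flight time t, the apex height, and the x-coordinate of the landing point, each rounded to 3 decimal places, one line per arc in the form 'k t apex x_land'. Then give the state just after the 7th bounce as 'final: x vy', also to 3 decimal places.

Arc 1: start y=19.560, vy=21.020 → t=5.076, apex=42.103, x_land=22.234, impact vy=-28.727
  bounce: vy ← 0.49·28.727 = 14.076
Arc 2: start y=0.000, vy=14.076 → t=2.873, apex=10.109, x_land=34.816, impact vy=-14.076
  bounce: vy ← 0.49·14.076 = 6.897
Arc 3: start y=0.000, vy=6.897 → t=1.408, apex=2.427, x_land=40.981, impact vy=-6.897
  bounce: vy ← 0.49·6.897 = 3.380
Arc 4: start y=0.000, vy=3.380 → t=0.690, apex=0.583, x_land=44.002, impact vy=-3.380
  bounce: vy ← 0.49·3.380 = 1.656
Arc 5: start y=0.000, vy=1.656 → t=0.338, apex=0.140, x_land=45.483, impact vy=-1.656
  bounce: vy ← 0.49·1.656 = 0.811
Arc 6: start y=0.000, vy=0.811 → t=0.166, apex=0.034, x_land=46.208, impact vy=-0.811
  bounce: vy ← 0.49·0.811 = 0.398
Arc 7: start y=0.000, vy=0.398 → t=0.081, apex=0.008, x_land=46.563, impact vy=-0.398
  bounce: vy ← 0.49·0.398 = 0.195

1 5.076 42.103 22.234
2 2.873 10.109 34.816
3 1.408 2.427 40.981
4 0.690 0.583 44.002
5 0.338 0.140 45.483
6 0.166 0.034 46.208
7 0.081 0.008 46.563
final: 46.563 0.195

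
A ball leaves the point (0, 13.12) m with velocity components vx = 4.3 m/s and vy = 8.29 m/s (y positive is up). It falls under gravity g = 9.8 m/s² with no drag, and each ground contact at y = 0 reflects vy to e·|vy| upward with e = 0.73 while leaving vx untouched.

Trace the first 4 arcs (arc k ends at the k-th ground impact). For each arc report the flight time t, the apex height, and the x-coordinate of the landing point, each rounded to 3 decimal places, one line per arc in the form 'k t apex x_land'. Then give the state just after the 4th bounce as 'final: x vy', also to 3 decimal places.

1 2.688 16.626 11.558
2 2.689 8.860 23.123
3 1.963 4.722 31.565
4 1.433 2.516 37.727
final: 37.727 5.126

Arc 1: start y=13.120, vy=8.290 → t=2.688, apex=16.626, x_land=11.558, impact vy=-18.052
  bounce: vy ← 0.73·18.052 = 13.178
Arc 2: start y=0.000, vy=13.178 → t=2.689, apex=8.860, x_land=23.123, impact vy=-13.178
  bounce: vy ← 0.73·13.178 = 9.620
Arc 3: start y=0.000, vy=9.620 → t=1.963, apex=4.722, x_land=31.565, impact vy=-9.620
  bounce: vy ← 0.73·9.620 = 7.023
Arc 4: start y=0.000, vy=7.023 → t=1.433, apex=2.516, x_land=37.727, impact vy=-7.023
  bounce: vy ← 0.73·7.023 = 5.126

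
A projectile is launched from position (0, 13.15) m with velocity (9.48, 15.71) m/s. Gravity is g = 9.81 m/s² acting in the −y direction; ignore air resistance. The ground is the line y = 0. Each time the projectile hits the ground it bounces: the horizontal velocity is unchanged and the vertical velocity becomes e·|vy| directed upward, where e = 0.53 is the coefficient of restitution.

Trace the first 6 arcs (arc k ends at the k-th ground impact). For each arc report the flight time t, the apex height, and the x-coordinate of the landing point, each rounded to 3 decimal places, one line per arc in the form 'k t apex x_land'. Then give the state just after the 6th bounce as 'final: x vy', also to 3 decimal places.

Arc 1: start y=13.150, vy=15.710 → t=3.892, apex=25.729, x_land=36.894, impact vy=-22.468
  bounce: vy ← 0.53·22.468 = 11.908
Arc 2: start y=0.000, vy=11.908 → t=2.428, apex=7.227, x_land=59.908, impact vy=-11.908
  bounce: vy ← 0.53·11.908 = 6.311
Arc 3: start y=0.000, vy=6.311 → t=1.287, apex=2.030, x_land=72.106, impact vy=-6.311
  bounce: vy ← 0.53·6.311 = 3.345
Arc 4: start y=0.000, vy=3.345 → t=0.682, apex=0.570, x_land=78.571, impact vy=-3.345
  bounce: vy ← 0.53·3.345 = 1.773
Arc 5: start y=0.000, vy=1.773 → t=0.361, apex=0.160, x_land=81.998, impact vy=-1.773
  bounce: vy ← 0.53·1.773 = 0.940
Arc 6: start y=0.000, vy=0.940 → t=0.192, apex=0.045, x_land=83.814, impact vy=-0.940
  bounce: vy ← 0.53·0.940 = 0.498

1 3.892 25.729 36.894
2 2.428 7.227 59.908
3 1.287 2.030 72.106
4 0.682 0.570 78.571
5 0.361 0.160 81.998
6 0.192 0.045 83.814
final: 83.814 0.498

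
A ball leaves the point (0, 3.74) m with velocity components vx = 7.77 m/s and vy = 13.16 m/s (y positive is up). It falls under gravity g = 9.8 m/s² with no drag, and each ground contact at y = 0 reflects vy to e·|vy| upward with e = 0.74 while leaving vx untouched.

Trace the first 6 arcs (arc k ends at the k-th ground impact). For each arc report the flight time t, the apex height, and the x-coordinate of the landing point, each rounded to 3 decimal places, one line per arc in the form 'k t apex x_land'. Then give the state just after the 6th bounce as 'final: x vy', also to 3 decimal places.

Arc 1: start y=3.740, vy=13.160 → t=2.945, apex=12.576, x_land=22.882, impact vy=-15.700
  bounce: vy ← 0.74·15.700 = 11.618
Arc 2: start y=0.000, vy=11.618 → t=2.371, apex=6.887, x_land=41.305, impact vy=-11.618
  bounce: vy ← 0.74·11.618 = 8.597
Arc 3: start y=0.000, vy=8.597 → t=1.755, apex=3.771, x_land=54.938, impact vy=-8.597
  bounce: vy ← 0.74·8.597 = 6.362
Arc 4: start y=0.000, vy=6.362 → t=1.298, apex=2.065, x_land=65.026, impact vy=-6.362
  bounce: vy ← 0.74·6.362 = 4.708
Arc 5: start y=0.000, vy=4.708 → t=0.961, apex=1.131, x_land=72.491, impact vy=-4.708
  bounce: vy ← 0.74·4.708 = 3.484
Arc 6: start y=0.000, vy=3.484 → t=0.711, apex=0.619, x_land=78.016, impact vy=-3.484
  bounce: vy ← 0.74·3.484 = 2.578

1 2.945 12.576 22.882
2 2.371 6.887 41.305
3 1.755 3.771 54.938
4 1.298 2.065 65.026
5 0.961 1.131 72.491
6 0.711 0.619 78.016
final: 78.016 2.578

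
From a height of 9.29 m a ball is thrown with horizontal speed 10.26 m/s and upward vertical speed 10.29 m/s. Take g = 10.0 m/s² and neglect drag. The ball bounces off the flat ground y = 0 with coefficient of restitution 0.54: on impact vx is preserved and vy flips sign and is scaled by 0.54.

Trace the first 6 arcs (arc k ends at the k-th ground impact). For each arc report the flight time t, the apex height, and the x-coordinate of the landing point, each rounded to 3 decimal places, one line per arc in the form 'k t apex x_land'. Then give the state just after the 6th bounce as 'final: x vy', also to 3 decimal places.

Arc 1: start y=9.290, vy=10.290 → t=2.737, apex=14.584, x_land=28.080, impact vy=-17.079
  bounce: vy ← 0.54·17.079 = 9.223
Arc 2: start y=0.000, vy=9.223 → t=1.845, apex=4.253, x_land=47.005, impact vy=-9.223
  bounce: vy ← 0.54·9.223 = 4.980
Arc 3: start y=0.000, vy=4.980 → t=0.996, apex=1.240, x_land=57.224, impact vy=-4.980
  bounce: vy ← 0.54·4.980 = 2.689
Arc 4: start y=0.000, vy=2.689 → t=0.538, apex=0.362, x_land=62.743, impact vy=-2.689
  bounce: vy ← 0.54·2.689 = 1.452
Arc 5: start y=0.000, vy=1.452 → t=0.290, apex=0.105, x_land=65.723, impact vy=-1.452
  bounce: vy ← 0.54·1.452 = 0.784
Arc 6: start y=0.000, vy=0.784 → t=0.157, apex=0.031, x_land=67.332, impact vy=-0.784
  bounce: vy ← 0.54·0.784 = 0.423

1 2.737 14.584 28.080
2 1.845 4.253 47.005
3 0.996 1.240 57.224
4 0.538 0.362 62.743
5 0.290 0.105 65.723
6 0.157 0.031 67.332
final: 67.332 0.423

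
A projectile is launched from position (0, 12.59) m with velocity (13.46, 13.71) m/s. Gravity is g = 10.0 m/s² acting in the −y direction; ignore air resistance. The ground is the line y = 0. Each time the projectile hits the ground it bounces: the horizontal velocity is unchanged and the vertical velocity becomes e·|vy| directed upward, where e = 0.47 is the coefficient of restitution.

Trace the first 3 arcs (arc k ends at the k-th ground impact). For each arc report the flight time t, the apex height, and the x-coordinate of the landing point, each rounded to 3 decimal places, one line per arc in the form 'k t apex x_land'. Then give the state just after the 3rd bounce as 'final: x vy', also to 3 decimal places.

1 3.468 21.988 46.680
2 1.971 4.857 73.213
3 0.926 1.073 85.683
final: 85.683 2.177

Arc 1: start y=12.590, vy=13.710 → t=3.468, apex=21.988, x_land=46.680, impact vy=-20.971
  bounce: vy ← 0.47·20.971 = 9.856
Arc 2: start y=0.000, vy=9.856 → t=1.971, apex=4.857, x_land=73.213, impact vy=-9.856
  bounce: vy ← 0.47·9.856 = 4.632
Arc 3: start y=0.000, vy=4.632 → t=0.926, apex=1.073, x_land=85.683, impact vy=-4.632
  bounce: vy ← 0.47·4.632 = 2.177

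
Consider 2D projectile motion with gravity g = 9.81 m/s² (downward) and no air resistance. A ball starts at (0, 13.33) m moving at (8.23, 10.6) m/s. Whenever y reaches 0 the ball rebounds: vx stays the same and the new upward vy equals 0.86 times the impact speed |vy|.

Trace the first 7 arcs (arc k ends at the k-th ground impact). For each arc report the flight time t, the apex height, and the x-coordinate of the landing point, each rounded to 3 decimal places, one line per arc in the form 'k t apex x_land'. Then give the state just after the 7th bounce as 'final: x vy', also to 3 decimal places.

Arc 1: start y=13.330, vy=10.600 → t=3.052, apex=19.057, x_land=25.115, impact vy=-19.336
  bounce: vy ← 0.86·19.336 = 16.629
Arc 2: start y=0.000, vy=16.629 → t=3.390, apex=14.094, x_land=53.017, impact vy=-16.629
  bounce: vy ← 0.86·16.629 = 14.301
Arc 3: start y=0.000, vy=14.301 → t=2.916, apex=10.424, x_land=77.012, impact vy=-14.301
  bounce: vy ← 0.86·14.301 = 12.299
Arc 4: start y=0.000, vy=12.299 → t=2.507, apex=7.710, x_land=97.649, impact vy=-12.299
  bounce: vy ← 0.86·12.299 = 10.577
Arc 5: start y=0.000, vy=10.577 → t=2.156, apex=5.702, x_land=115.396, impact vy=-10.577
  bounce: vy ← 0.86·10.577 = 9.096
Arc 6: start y=0.000, vy=9.096 → t=1.855, apex=4.217, x_land=130.658, impact vy=-9.096
  bounce: vy ← 0.86·9.096 = 7.823
Arc 7: start y=0.000, vy=7.823 → t=1.595, apex=3.119, x_land=143.784, impact vy=-7.823
  bounce: vy ← 0.86·7.823 = 6.728

1 3.052 19.057 25.115
2 3.390 14.094 53.017
3 2.916 10.424 77.012
4 2.507 7.710 97.649
5 2.156 5.702 115.396
6 1.855 4.217 130.658
7 1.595 3.119 143.784
final: 143.784 6.728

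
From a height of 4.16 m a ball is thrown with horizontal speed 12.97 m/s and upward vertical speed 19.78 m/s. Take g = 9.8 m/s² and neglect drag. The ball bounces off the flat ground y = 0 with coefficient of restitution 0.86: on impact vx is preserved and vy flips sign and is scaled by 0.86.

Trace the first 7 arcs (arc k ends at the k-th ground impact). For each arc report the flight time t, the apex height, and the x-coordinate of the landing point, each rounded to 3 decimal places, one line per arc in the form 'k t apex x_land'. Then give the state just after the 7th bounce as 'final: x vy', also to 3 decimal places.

Arc 1: start y=4.160, vy=19.780 → t=4.237, apex=24.122, x_land=54.955, impact vy=-21.744
  bounce: vy ← 0.86·21.744 = 18.700
Arc 2: start y=0.000, vy=18.700 → t=3.816, apex=17.840, x_land=104.452, impact vy=-18.700
  bounce: vy ← 0.86·18.700 = 16.082
Arc 3: start y=0.000, vy=16.082 → t=3.282, apex=13.195, x_land=147.019, impact vy=-16.082
  bounce: vy ← 0.86·16.082 = 13.830
Arc 4: start y=0.000, vy=13.830 → t=2.822, apex=9.759, x_land=183.626, impact vy=-13.830
  bounce: vy ← 0.86·13.830 = 11.894
Arc 5: start y=0.000, vy=11.894 → t=2.427, apex=7.218, x_land=215.109, impact vy=-11.894
  bounce: vy ← 0.86·11.894 = 10.229
Arc 6: start y=0.000, vy=10.229 → t=2.088, apex=5.338, x_land=242.184, impact vy=-10.229
  bounce: vy ← 0.86·10.229 = 8.797
Arc 7: start y=0.000, vy=8.797 → t=1.795, apex=3.948, x_land=265.468, impact vy=-8.797
  bounce: vy ← 0.86·8.797 = 7.565

1 4.237 24.122 54.955
2 3.816 17.840 104.452
3 3.282 13.195 147.019
4 2.822 9.759 183.626
5 2.427 7.218 215.109
6 2.088 5.338 242.184
7 1.795 3.948 265.468
final: 265.468 7.565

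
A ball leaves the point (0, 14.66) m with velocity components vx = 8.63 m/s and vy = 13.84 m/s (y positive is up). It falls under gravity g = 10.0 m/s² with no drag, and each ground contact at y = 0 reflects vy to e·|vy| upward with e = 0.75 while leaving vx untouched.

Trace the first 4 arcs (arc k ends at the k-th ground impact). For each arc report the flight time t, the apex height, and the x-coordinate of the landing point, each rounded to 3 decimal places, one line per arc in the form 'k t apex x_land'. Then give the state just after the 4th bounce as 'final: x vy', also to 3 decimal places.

1 3.586 24.237 30.945
2 3.303 13.633 59.445
3 2.477 7.669 80.821
4 1.858 4.314 96.853
final: 96.853 6.966

Arc 1: start y=14.660, vy=13.840 → t=3.586, apex=24.237, x_land=30.945, impact vy=-22.017
  bounce: vy ← 0.75·22.017 = 16.513
Arc 2: start y=0.000, vy=16.513 → t=3.303, apex=13.633, x_land=59.445, impact vy=-16.513
  bounce: vy ← 0.75·16.513 = 12.385
Arc 3: start y=0.000, vy=12.385 → t=2.477, apex=7.669, x_land=80.821, impact vy=-12.385
  bounce: vy ← 0.75·12.385 = 9.288
Arc 4: start y=0.000, vy=9.288 → t=1.858, apex=4.314, x_land=96.853, impact vy=-9.288
  bounce: vy ← 0.75·9.288 = 6.966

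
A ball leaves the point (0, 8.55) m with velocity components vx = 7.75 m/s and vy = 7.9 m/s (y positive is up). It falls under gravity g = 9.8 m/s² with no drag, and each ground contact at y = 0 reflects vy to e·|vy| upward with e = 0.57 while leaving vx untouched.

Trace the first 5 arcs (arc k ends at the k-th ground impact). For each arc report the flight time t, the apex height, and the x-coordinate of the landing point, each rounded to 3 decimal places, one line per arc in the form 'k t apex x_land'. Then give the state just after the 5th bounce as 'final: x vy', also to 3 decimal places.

1 2.354 11.734 18.241
2 1.764 3.812 31.913
3 1.006 1.239 39.706
4 0.573 0.402 44.148
5 0.327 0.131 46.680
final: 46.680 0.912

Arc 1: start y=8.550, vy=7.900 → t=2.354, apex=11.734, x_land=18.241, impact vy=-15.165
  bounce: vy ← 0.57·15.165 = 8.644
Arc 2: start y=0.000, vy=8.644 → t=1.764, apex=3.812, x_land=31.913, impact vy=-8.644
  bounce: vy ← 0.57·8.644 = 4.927
Arc 3: start y=0.000, vy=4.927 → t=1.006, apex=1.239, x_land=39.706, impact vy=-4.927
  bounce: vy ← 0.57·4.927 = 2.809
Arc 4: start y=0.000, vy=2.809 → t=0.573, apex=0.402, x_land=44.148, impact vy=-2.809
  bounce: vy ← 0.57·2.809 = 1.601
Arc 5: start y=0.000, vy=1.601 → t=0.327, apex=0.131, x_land=46.680, impact vy=-1.601
  bounce: vy ← 0.57·1.601 = 0.912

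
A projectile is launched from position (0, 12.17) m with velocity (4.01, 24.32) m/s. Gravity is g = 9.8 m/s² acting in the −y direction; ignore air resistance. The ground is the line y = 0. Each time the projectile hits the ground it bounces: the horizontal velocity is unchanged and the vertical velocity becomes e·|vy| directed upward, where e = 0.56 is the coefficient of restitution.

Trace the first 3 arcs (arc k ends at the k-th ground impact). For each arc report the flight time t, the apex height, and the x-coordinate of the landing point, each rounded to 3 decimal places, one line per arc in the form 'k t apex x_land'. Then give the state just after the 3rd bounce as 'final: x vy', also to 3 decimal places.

Arc 1: start y=12.170, vy=24.320 → t=5.421, apex=42.347, x_land=21.740, impact vy=-28.810
  bounce: vy ← 0.56·28.810 = 16.133
Arc 2: start y=0.000, vy=16.133 → t=3.293, apex=13.280, x_land=34.943, impact vy=-16.133
  bounce: vy ← 0.56·16.133 = 9.035
Arc 3: start y=0.000, vy=9.035 → t=1.844, apex=4.165, x_land=42.337, impact vy=-9.035
  bounce: vy ← 0.56·9.035 = 5.059

1 5.421 42.347 21.740
2 3.293 13.280 34.943
3 1.844 4.165 42.337
final: 42.337 5.059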